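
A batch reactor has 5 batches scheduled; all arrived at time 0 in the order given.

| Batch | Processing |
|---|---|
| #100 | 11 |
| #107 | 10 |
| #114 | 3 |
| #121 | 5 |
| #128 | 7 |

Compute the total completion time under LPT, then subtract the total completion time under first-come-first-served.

LPT (decreasing processing time): #100 #107 #128 #121 #114.
#100: 0→11
#107: 11→21
#128: 21→28
#121: 28→33
#114: 33→36
Sum = 11+21+28+33+36 = 129.
FIFO (arrival order): #100 #107 #114 #121 #128.
#100: 0→11
#107: 11→21
#114: 21→24
#121: 24→29
#128: 29→36
Sum = 11+21+24+29+36 = 121.
Difference = 129 − 121 = 8.

8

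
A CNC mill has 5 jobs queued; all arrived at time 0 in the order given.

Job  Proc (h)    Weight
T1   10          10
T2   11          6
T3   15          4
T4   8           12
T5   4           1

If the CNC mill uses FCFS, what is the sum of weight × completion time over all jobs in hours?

946

FIFO (arrival order): T1 T2 T3 T4 T5.
T1: finishes 10, weight 10, w·C = 100
T2: finishes 21, weight 6, w·C = 126
T3: finishes 36, weight 4, w·C = 144
T4: finishes 44, weight 12, w·C = 528
T5: finishes 48, weight 1, w·C = 48
Sum = 100+126+144+528+48 = 946.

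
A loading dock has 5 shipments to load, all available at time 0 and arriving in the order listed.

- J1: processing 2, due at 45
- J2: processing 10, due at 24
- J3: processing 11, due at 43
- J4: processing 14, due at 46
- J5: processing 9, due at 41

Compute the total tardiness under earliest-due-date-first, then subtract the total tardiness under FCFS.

-5

EDD (increasing due date): J2 J5 J3 J1 J4.
J2: 0→10, due 24, tardiness 0
J5: 10→19, due 41, tardiness 0
J3: 19→30, due 43, tardiness 0
J1: 30→32, due 45, tardiness 0
J4: 32→46, due 46, tardiness 0
Sum = 0+0+0+0+0 = 0.
FIFO (arrival order): J1 J2 J3 J4 J5.
J1: 0→2, due 45, tardiness 0
J2: 2→12, due 24, tardiness 0
J3: 12→23, due 43, tardiness 0
J4: 23→37, due 46, tardiness 0
J5: 37→46, due 41, tardiness 5
Sum = 0+0+0+0+5 = 5.
Difference = 0 − 5 = -5.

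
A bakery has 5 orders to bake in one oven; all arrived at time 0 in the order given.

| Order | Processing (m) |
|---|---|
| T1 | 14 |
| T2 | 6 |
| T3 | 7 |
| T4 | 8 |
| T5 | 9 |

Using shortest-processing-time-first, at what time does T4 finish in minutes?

21

SPT (increasing processing time): T2 T3 T4 T5 T1.
T2: 0→6
T3: 6→13
T4: 13→21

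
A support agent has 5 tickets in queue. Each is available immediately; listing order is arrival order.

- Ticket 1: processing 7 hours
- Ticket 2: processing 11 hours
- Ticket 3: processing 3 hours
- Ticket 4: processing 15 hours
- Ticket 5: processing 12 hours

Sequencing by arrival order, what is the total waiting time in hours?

FIFO (arrival order): Ticket 1 Ticket 2 Ticket 3 Ticket 4 Ticket 5.
Ticket 1: waits 0, runs 0→7
Ticket 2: waits 7, runs 7→18
Ticket 3: waits 18, runs 18→21
Ticket 4: waits 21, runs 21→36
Ticket 5: waits 36, runs 36→48
Sum = 0+7+18+21+36 = 82.

82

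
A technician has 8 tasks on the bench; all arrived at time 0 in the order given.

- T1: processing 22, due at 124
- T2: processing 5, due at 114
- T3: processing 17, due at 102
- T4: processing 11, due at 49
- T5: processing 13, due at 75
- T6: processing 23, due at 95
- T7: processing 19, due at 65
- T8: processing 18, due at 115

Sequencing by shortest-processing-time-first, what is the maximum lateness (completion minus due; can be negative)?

33

SPT (increasing processing time): T2 T4 T5 T3 T8 T7 T1 T6.
T2: 0→5, due 114, lateness -109
T4: 5→16, due 49, lateness -33
T5: 16→29, due 75, lateness -46
T3: 29→46, due 102, lateness -56
T8: 46→64, due 115, lateness -51
T7: 64→83, due 65, lateness 18
T1: 83→105, due 124, lateness -19
T6: 105→128, due 95, lateness 33
Maximum = 33.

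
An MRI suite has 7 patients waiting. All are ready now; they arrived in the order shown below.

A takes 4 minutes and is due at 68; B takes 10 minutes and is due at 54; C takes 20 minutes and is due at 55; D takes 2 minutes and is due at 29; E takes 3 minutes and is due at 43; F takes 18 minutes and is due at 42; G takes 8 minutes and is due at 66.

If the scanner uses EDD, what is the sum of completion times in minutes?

257

EDD (increasing due date): D F E B C G A.
D: 0→2
F: 2→20
E: 20→23
B: 23→33
C: 33→53
G: 53→61
A: 61→65
Sum = 2+20+23+33+53+61+65 = 257.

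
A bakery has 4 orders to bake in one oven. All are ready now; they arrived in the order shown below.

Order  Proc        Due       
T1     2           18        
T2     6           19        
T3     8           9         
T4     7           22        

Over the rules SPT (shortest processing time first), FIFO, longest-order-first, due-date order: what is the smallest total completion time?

48

SPT (increasing processing time): T1 T2 T4 T3.
T1: 0→2
T2: 2→8
T4: 8→15
T3: 15→23
Sum = 2+8+15+23 = 48.
FIFO (arrival order): T1 T2 T3 T4.
T1: 0→2
T2: 2→8
T3: 8→16
T4: 16→23
Sum = 2+8+16+23 = 49.
LPT (decreasing processing time): T3 T4 T2 T1.
T3: 0→8
T4: 8→15
T2: 15→21
T1: 21→23
Sum = 8+15+21+23 = 67.
EDD (increasing due date): T3 T1 T2 T4.
T3: 0→8
T1: 8→10
T2: 10→16
T4: 16→23
Sum = 8+10+16+23 = 57.
SPT 48, FIFO 49, LPT 67, EDD 57 → minimum 48.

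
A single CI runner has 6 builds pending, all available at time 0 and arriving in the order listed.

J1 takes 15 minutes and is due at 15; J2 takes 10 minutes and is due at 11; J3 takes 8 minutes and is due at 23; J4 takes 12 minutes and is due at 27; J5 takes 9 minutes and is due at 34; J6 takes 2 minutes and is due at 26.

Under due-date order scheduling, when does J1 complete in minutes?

EDD (increasing due date): J2 J1 J3 J6 J4 J5.
J2: 0→10
J1: 10→25

25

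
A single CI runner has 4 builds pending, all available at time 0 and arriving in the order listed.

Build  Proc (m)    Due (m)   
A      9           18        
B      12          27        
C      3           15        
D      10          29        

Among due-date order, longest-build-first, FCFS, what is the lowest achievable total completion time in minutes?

73

EDD (increasing due date): C A B D.
C: 0→3
A: 3→12
B: 12→24
D: 24→34
Sum = 3+12+24+34 = 73.
LPT (decreasing processing time): B D A C.
B: 0→12
D: 12→22
A: 22→31
C: 31→34
Sum = 12+22+31+34 = 99.
FIFO (arrival order): A B C D.
A: 0→9
B: 9→21
C: 21→24
D: 24→34
Sum = 9+21+24+34 = 88.
EDD 73, LPT 99, FIFO 88 → minimum 73.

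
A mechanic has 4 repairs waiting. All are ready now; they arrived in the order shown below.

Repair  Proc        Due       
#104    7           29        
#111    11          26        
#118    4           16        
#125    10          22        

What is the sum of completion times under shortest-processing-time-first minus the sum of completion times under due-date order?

-7

SPT (increasing processing time): #118 #104 #125 #111.
#118: 0→4
#104: 4→11
#125: 11→21
#111: 21→32
Sum = 4+11+21+32 = 68.
EDD (increasing due date): #118 #125 #111 #104.
#118: 0→4
#125: 4→14
#111: 14→25
#104: 25→32
Sum = 4+14+25+32 = 75.
Difference = 68 − 75 = -7.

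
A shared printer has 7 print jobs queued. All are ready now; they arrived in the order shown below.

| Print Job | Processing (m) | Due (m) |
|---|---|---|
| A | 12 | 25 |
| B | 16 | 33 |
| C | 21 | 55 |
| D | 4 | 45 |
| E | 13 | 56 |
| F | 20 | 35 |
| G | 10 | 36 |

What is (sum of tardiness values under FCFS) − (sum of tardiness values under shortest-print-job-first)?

25

FIFO (arrival order): A B C D E F G.
A: 0→12, due 25, tardiness 0
B: 12→28, due 33, tardiness 0
C: 28→49, due 55, tardiness 0
D: 49→53, due 45, tardiness 8
E: 53→66, due 56, tardiness 10
F: 66→86, due 35, tardiness 51
G: 86→96, due 36, tardiness 60
Sum = 0+0+0+8+10+51+60 = 129.
SPT (increasing processing time): D G A E B F C.
D: 0→4, due 45, tardiness 0
G: 4→14, due 36, tardiness 0
A: 14→26, due 25, tardiness 1
E: 26→39, due 56, tardiness 0
B: 39→55, due 33, tardiness 22
F: 55→75, due 35, tardiness 40
C: 75→96, due 55, tardiness 41
Sum = 0+0+1+0+22+40+41 = 104.
Difference = 129 − 104 = 25.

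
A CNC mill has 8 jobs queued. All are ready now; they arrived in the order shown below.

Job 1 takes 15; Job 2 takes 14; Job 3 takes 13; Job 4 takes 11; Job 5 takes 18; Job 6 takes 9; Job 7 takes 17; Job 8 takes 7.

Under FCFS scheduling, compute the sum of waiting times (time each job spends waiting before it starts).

FIFO (arrival order): Job 1 Job 2 Job 3 Job 4 Job 5 Job 6 Job 7 Job 8.
Job 1: waits 0, runs 0→15
Job 2: waits 15, runs 15→29
Job 3: waits 29, runs 29→42
Job 4: waits 42, runs 42→53
Job 5: waits 53, runs 53→71
Job 6: waits 71, runs 71→80
Job 7: waits 80, runs 80→97
Job 8: waits 97, runs 97→104
Sum = 0+15+29+42+53+71+80+97 = 387.

387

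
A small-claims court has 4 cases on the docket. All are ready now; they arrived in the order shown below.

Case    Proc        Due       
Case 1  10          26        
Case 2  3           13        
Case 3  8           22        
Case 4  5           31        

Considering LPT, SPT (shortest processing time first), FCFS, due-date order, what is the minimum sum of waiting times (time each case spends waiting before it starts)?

LPT (decreasing processing time): Case 1 Case 3 Case 4 Case 2.
Case 1: waits 0, runs 0→10
Case 3: waits 10, runs 10→18
Case 4: waits 18, runs 18→23
Case 2: waits 23, runs 23→26
Sum = 0+10+18+23 = 51.
SPT (increasing processing time): Case 2 Case 4 Case 3 Case 1.
Case 2: waits 0, runs 0→3
Case 4: waits 3, runs 3→8
Case 3: waits 8, runs 8→16
Case 1: waits 16, runs 16→26
Sum = 0+3+8+16 = 27.
FIFO (arrival order): Case 1 Case 2 Case 3 Case 4.
Case 1: waits 0, runs 0→10
Case 2: waits 10, runs 10→13
Case 3: waits 13, runs 13→21
Case 4: waits 21, runs 21→26
Sum = 0+10+13+21 = 44.
EDD (increasing due date): Case 2 Case 3 Case 1 Case 4.
Case 2: waits 0, runs 0→3
Case 3: waits 3, runs 3→11
Case 1: waits 11, runs 11→21
Case 4: waits 21, runs 21→26
Sum = 0+3+11+21 = 35.
LPT 51, SPT 27, FIFO 44, EDD 35 → minimum 27.

27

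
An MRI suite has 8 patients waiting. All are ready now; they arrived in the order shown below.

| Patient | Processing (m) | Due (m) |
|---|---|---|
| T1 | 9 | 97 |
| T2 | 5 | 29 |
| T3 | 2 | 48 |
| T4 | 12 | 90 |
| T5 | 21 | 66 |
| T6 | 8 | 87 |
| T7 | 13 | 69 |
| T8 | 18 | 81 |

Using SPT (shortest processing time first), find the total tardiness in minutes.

SPT (increasing processing time): T3 T2 T6 T1 T4 T7 T8 T5.
T3: 0→2, due 48, tardiness 0
T2: 2→7, due 29, tardiness 0
T6: 7→15, due 87, tardiness 0
T1: 15→24, due 97, tardiness 0
T4: 24→36, due 90, tardiness 0
T7: 36→49, due 69, tardiness 0
T8: 49→67, due 81, tardiness 0
T5: 67→88, due 66, tardiness 22
Sum = 0+0+0+0+0+0+0+22 = 22.

22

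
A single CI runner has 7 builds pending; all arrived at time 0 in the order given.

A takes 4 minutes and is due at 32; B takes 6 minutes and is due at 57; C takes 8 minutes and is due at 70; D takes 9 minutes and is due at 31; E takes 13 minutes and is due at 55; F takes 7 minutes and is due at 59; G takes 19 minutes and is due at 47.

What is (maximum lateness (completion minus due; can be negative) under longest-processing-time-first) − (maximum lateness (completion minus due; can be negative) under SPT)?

15

LPT (decreasing processing time): G E D C F B A.
G: 0→19, due 47, lateness -28
E: 19→32, due 55, lateness -23
D: 32→41, due 31, lateness 10
C: 41→49, due 70, lateness -21
F: 49→56, due 59, lateness -3
B: 56→62, due 57, lateness 5
A: 62→66, due 32, lateness 34
Maximum = 34.
SPT (increasing processing time): A B F C D E G.
A: 0→4, due 32, lateness -28
B: 4→10, due 57, lateness -47
F: 10→17, due 59, lateness -42
C: 17→25, due 70, lateness -45
D: 25→34, due 31, lateness 3
E: 34→47, due 55, lateness -8
G: 47→66, due 47, lateness 19
Maximum = 19.
Difference = 34 − 19 = 15.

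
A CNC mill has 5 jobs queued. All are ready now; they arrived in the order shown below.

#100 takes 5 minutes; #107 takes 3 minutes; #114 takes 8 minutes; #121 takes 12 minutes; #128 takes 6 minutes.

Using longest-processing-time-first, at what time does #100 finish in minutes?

LPT (decreasing processing time): #121 #114 #128 #100 #107.
#121: 0→12
#114: 12→20
#128: 20→26
#100: 26→31

31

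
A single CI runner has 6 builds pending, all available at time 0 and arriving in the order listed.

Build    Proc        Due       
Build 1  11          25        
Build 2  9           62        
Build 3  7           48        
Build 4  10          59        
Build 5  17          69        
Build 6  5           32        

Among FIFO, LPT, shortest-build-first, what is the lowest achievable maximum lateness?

17

FIFO (arrival order): Build 1 Build 2 Build 3 Build 4 Build 5 Build 6.
Build 1: 0→11, due 25, lateness -14
Build 2: 11→20, due 62, lateness -42
Build 3: 20→27, due 48, lateness -21
Build 4: 27→37, due 59, lateness -22
Build 5: 37→54, due 69, lateness -15
Build 6: 54→59, due 32, lateness 27
Maximum = 27.
LPT (decreasing processing time): Build 5 Build 1 Build 4 Build 2 Build 3 Build 6.
Build 5: 0→17, due 69, lateness -52
Build 1: 17→28, due 25, lateness 3
Build 4: 28→38, due 59, lateness -21
Build 2: 38→47, due 62, lateness -15
Build 3: 47→54, due 48, lateness 6
Build 6: 54→59, due 32, lateness 27
Maximum = 27.
SPT (increasing processing time): Build 6 Build 3 Build 2 Build 4 Build 1 Build 5.
Build 6: 0→5, due 32, lateness -27
Build 3: 5→12, due 48, lateness -36
Build 2: 12→21, due 62, lateness -41
Build 4: 21→31, due 59, lateness -28
Build 1: 31→42, due 25, lateness 17
Build 5: 42→59, due 69, lateness -10
Maximum = 17.
FIFO 27, LPT 27, SPT 17 → minimum 17.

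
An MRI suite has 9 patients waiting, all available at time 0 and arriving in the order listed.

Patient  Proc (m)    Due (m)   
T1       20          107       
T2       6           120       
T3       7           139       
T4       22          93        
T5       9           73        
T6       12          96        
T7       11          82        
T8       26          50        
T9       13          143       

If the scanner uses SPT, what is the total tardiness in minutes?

83

SPT (increasing processing time): T2 T3 T5 T7 T6 T9 T1 T4 T8.
T2: 0→6, due 120, tardiness 0
T3: 6→13, due 139, tardiness 0
T5: 13→22, due 73, tardiness 0
T7: 22→33, due 82, tardiness 0
T6: 33→45, due 96, tardiness 0
T9: 45→58, due 143, tardiness 0
T1: 58→78, due 107, tardiness 0
T4: 78→100, due 93, tardiness 7
T8: 100→126, due 50, tardiness 76
Sum = 0+0+0+0+0+0+0+7+76 = 83.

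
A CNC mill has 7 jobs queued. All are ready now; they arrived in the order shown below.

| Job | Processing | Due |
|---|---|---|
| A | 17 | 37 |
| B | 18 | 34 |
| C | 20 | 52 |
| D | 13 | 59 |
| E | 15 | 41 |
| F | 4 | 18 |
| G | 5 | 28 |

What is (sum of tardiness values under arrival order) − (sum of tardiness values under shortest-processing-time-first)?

FIFO (arrival order): A B C D E F G.
A: 0→17, due 37, tardiness 0
B: 17→35, due 34, tardiness 1
C: 35→55, due 52, tardiness 3
D: 55→68, due 59, tardiness 9
E: 68→83, due 41, tardiness 42
F: 83→87, due 18, tardiness 69
G: 87→92, due 28, tardiness 64
Sum = 0+1+3+9+42+69+64 = 188.
SPT (increasing processing time): F G D E A B C.
F: 0→4, due 18, tardiness 0
G: 4→9, due 28, tardiness 0
D: 9→22, due 59, tardiness 0
E: 22→37, due 41, tardiness 0
A: 37→54, due 37, tardiness 17
B: 54→72, due 34, tardiness 38
C: 72→92, due 52, tardiness 40
Sum = 0+0+0+0+17+38+40 = 95.
Difference = 188 − 95 = 93.

93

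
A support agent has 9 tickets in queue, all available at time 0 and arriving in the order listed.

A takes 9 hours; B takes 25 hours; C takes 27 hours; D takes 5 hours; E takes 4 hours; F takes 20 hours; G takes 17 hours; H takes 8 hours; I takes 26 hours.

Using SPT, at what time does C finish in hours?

141

SPT (increasing processing time): E D H A G F B I C.
E: 0→4
D: 4→9
H: 9→17
A: 17→26
G: 26→43
F: 43→63
B: 63→88
I: 88→114
C: 114→141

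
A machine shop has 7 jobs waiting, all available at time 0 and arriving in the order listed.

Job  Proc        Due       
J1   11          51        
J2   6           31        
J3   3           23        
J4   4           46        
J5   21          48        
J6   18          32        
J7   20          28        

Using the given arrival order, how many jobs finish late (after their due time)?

FIFO (arrival order): J1 J2 J3 J4 J5 J6 J7.
J1: 0→11, due 51, tardiness 0
J2: 11→17, due 31, tardiness 0
J3: 17→20, due 23, tardiness 0
J4: 20→24, due 46, tardiness 0
J5: 24→45, due 48, tardiness 0
J6: 45→63, due 32, tardiness 31
J7: 63→83, due 28, tardiness 55
Late jobs: 2.

2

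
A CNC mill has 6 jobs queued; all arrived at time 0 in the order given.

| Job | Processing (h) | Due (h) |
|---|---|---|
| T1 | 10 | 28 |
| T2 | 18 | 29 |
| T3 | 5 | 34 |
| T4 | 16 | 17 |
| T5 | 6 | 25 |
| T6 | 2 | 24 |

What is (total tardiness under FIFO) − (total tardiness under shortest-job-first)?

45

FIFO (arrival order): T1 T2 T3 T4 T5 T6.
T1: 0→10, due 28, tardiness 0
T2: 10→28, due 29, tardiness 0
T3: 28→33, due 34, tardiness 0
T4: 33→49, due 17, tardiness 32
T5: 49→55, due 25, tardiness 30
T6: 55→57, due 24, tardiness 33
Sum = 0+0+0+32+30+33 = 95.
SPT (increasing processing time): T6 T3 T5 T1 T4 T2.
T6: 0→2, due 24, tardiness 0
T3: 2→7, due 34, tardiness 0
T5: 7→13, due 25, tardiness 0
T1: 13→23, due 28, tardiness 0
T4: 23→39, due 17, tardiness 22
T2: 39→57, due 29, tardiness 28
Sum = 0+0+0+0+22+28 = 50.
Difference = 95 − 50 = 45.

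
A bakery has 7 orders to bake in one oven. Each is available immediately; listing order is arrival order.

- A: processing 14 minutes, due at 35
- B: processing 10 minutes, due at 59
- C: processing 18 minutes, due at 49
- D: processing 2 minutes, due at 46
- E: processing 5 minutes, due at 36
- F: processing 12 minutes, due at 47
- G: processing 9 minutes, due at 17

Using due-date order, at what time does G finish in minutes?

9

EDD (increasing due date): G A E D F C B.
G: 0→9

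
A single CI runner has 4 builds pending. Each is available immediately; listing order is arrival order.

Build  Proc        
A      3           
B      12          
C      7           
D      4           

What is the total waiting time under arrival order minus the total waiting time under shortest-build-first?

16

FIFO (arrival order): A B C D.
A: waits 0, runs 0→3
B: waits 3, runs 3→15
C: waits 15, runs 15→22
D: waits 22, runs 22→26
Sum = 0+3+15+22 = 40.
SPT (increasing processing time): A D C B.
A: waits 0, runs 0→3
D: waits 3, runs 3→7
C: waits 7, runs 7→14
B: waits 14, runs 14→26
Sum = 0+3+7+14 = 24.
Difference = 40 − 24 = 16.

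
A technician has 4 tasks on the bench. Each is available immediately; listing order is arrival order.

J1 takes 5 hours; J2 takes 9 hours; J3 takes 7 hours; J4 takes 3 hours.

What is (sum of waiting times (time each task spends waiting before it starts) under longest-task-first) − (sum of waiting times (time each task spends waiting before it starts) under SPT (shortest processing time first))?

LPT (decreasing processing time): J2 J3 J1 J4.
J2: waits 0, runs 0→9
J3: waits 9, runs 9→16
J1: waits 16, runs 16→21
J4: waits 21, runs 21→24
Sum = 0+9+16+21 = 46.
SPT (increasing processing time): J4 J1 J3 J2.
J4: waits 0, runs 0→3
J1: waits 3, runs 3→8
J3: waits 8, runs 8→15
J2: waits 15, runs 15→24
Sum = 0+3+8+15 = 26.
Difference = 46 − 26 = 20.

20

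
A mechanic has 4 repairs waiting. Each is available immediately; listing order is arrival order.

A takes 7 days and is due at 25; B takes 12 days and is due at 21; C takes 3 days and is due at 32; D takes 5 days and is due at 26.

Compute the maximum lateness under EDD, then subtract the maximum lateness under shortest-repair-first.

EDD (increasing due date): B A D C.
B: 0→12, due 21, lateness -9
A: 12→19, due 25, lateness -6
D: 19→24, due 26, lateness -2
C: 24→27, due 32, lateness -5
Maximum = -2.
SPT (increasing processing time): C D A B.
C: 0→3, due 32, lateness -29
D: 3→8, due 26, lateness -18
A: 8→15, due 25, lateness -10
B: 15→27, due 21, lateness 6
Maximum = 6.
Difference = -2 − 6 = -8.

-8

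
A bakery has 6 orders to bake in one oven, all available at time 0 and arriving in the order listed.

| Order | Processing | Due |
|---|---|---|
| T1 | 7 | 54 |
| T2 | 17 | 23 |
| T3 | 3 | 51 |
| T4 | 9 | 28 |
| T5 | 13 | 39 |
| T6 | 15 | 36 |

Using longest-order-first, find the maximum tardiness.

26

LPT (decreasing processing time): T2 T6 T5 T4 T1 T3.
T2: 0→17, due 23, tardiness 0
T6: 17→32, due 36, tardiness 0
T5: 32→45, due 39, tardiness 6
T4: 45→54, due 28, tardiness 26
T1: 54→61, due 54, tardiness 7
T3: 61→64, due 51, tardiness 13
Maximum = 26.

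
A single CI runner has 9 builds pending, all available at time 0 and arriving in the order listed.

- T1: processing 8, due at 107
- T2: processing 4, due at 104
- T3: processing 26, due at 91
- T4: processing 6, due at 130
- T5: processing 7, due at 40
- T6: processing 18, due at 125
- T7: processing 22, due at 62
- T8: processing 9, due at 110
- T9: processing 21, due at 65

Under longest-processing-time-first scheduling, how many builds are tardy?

LPT (decreasing processing time): T3 T7 T9 T6 T8 T1 T5 T4 T2.
T3: 0→26, due 91, tardiness 0
T7: 26→48, due 62, tardiness 0
T9: 48→69, due 65, tardiness 4
T6: 69→87, due 125, tardiness 0
T8: 87→96, due 110, tardiness 0
T1: 96→104, due 107, tardiness 0
T5: 104→111, due 40, tardiness 71
T4: 111→117, due 130, tardiness 0
T2: 117→121, due 104, tardiness 17
Late builds: 3.

3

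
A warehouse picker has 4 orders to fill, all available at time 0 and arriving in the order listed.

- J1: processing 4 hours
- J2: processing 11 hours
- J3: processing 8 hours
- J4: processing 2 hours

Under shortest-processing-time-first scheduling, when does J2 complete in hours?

25

SPT (increasing processing time): J4 J1 J3 J2.
J4: 0→2
J1: 2→6
J3: 6→14
J2: 14→25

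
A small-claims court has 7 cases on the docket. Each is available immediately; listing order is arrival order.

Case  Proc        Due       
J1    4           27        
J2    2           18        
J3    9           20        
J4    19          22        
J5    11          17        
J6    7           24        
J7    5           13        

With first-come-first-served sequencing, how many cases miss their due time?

FIFO (arrival order): J1 J2 J3 J4 J5 J6 J7.
J1: 0→4, due 27, tardiness 0
J2: 4→6, due 18, tardiness 0
J3: 6→15, due 20, tardiness 0
J4: 15→34, due 22, tardiness 12
J5: 34→45, due 17, tardiness 28
J6: 45→52, due 24, tardiness 28
J7: 52→57, due 13, tardiness 44
Late cases: 4.

4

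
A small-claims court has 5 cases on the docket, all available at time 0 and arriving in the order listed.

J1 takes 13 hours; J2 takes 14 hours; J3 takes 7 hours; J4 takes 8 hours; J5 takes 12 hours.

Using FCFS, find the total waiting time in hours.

FIFO (arrival order): J1 J2 J3 J4 J5.
J1: waits 0, runs 0→13
J2: waits 13, runs 13→27
J3: waits 27, runs 27→34
J4: waits 34, runs 34→42
J5: waits 42, runs 42→54
Sum = 0+13+27+34+42 = 116.

116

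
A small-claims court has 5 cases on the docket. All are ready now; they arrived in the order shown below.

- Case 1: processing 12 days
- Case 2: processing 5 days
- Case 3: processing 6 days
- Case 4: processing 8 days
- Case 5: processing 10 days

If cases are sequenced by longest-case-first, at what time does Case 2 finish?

LPT (decreasing processing time): Case 1 Case 5 Case 4 Case 3 Case 2.
Case 1: 0→12
Case 5: 12→22
Case 4: 22→30
Case 3: 30→36
Case 2: 36→41

41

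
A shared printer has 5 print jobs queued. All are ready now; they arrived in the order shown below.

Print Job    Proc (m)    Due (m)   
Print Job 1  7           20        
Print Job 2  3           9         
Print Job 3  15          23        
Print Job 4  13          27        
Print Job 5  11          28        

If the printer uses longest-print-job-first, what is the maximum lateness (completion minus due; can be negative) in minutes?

LPT (decreasing processing time): Print Job 3 Print Job 4 Print Job 5 Print Job 1 Print Job 2.
Print Job 3: 0→15, due 23, lateness -8
Print Job 4: 15→28, due 27, lateness 1
Print Job 5: 28→39, due 28, lateness 11
Print Job 1: 39→46, due 20, lateness 26
Print Job 2: 46→49, due 9, lateness 40
Maximum = 40.

40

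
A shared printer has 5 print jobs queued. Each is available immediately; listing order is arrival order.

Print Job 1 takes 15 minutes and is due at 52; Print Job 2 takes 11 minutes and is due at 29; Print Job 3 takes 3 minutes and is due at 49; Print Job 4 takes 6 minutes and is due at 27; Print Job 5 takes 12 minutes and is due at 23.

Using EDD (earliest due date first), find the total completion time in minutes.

138

EDD (increasing due date): Print Job 5 Print Job 4 Print Job 2 Print Job 3 Print Job 1.
Print Job 5: 0→12
Print Job 4: 12→18
Print Job 2: 18→29
Print Job 3: 29→32
Print Job 1: 32→47
Sum = 12+18+29+32+47 = 138.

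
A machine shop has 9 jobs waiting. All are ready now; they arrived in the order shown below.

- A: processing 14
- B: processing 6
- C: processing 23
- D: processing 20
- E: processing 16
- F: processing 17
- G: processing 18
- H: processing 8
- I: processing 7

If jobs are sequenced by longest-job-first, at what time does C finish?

LPT (decreasing processing time): C D G F E A H I B.
C: 0→23

23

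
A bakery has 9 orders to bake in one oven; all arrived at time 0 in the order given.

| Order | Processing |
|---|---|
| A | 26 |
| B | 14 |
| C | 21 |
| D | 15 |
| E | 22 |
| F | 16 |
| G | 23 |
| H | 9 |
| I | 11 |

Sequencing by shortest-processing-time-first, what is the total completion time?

SPT (increasing processing time): H I B D F C E G A.
H: 0→9
I: 9→20
B: 20→34
D: 34→49
F: 49→65
C: 65→86
E: 86→108
G: 108→131
A: 131→157
Sum = 9+20+34+49+65+86+108+131+157 = 659.

659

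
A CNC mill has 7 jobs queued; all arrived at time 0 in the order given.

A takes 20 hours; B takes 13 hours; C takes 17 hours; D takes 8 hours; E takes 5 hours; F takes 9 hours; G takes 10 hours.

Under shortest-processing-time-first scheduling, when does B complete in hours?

SPT (increasing processing time): E D F G B C A.
E: 0→5
D: 5→13
F: 13→22
G: 22→32
B: 32→45

45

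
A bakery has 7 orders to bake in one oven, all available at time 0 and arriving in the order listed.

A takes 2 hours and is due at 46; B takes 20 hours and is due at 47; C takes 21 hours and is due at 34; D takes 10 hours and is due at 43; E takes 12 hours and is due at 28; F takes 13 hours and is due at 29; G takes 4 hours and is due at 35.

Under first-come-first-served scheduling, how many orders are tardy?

5

FIFO (arrival order): A B C D E F G.
A: 0→2, due 46, tardiness 0
B: 2→22, due 47, tardiness 0
C: 22→43, due 34, tardiness 9
D: 43→53, due 43, tardiness 10
E: 53→65, due 28, tardiness 37
F: 65→78, due 29, tardiness 49
G: 78→82, due 35, tardiness 47
Late orders: 5.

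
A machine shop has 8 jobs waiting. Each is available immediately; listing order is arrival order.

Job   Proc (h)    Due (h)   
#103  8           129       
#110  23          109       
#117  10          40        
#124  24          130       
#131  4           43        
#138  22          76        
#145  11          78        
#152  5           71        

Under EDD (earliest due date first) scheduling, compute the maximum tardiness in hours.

0

EDD (increasing due date): #117 #131 #152 #138 #145 #110 #103 #124.
#117: 0→10, due 40, tardiness 0
#131: 10→14, due 43, tardiness 0
#152: 14→19, due 71, tardiness 0
#138: 19→41, due 76, tardiness 0
#145: 41→52, due 78, tardiness 0
#110: 52→75, due 109, tardiness 0
#103: 75→83, due 129, tardiness 0
#124: 83→107, due 130, tardiness 0
Maximum = 0.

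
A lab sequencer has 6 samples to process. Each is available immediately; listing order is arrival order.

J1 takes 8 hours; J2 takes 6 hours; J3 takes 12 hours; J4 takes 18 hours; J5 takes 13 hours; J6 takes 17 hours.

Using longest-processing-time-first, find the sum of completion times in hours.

LPT (decreasing processing time): J4 J6 J5 J3 J1 J2.
J4: 0→18
J6: 18→35
J5: 35→48
J3: 48→60
J1: 60→68
J2: 68→74
Sum = 18+35+48+60+68+74 = 303.

303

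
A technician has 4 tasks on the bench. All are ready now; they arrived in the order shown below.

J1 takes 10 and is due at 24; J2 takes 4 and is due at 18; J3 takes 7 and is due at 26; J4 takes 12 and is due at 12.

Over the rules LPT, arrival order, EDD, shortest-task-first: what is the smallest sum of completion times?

LPT (decreasing processing time): J4 J1 J3 J2.
J4: 0→12
J1: 12→22
J3: 22→29
J2: 29→33
Sum = 12+22+29+33 = 96.
FIFO (arrival order): J1 J2 J3 J4.
J1: 0→10
J2: 10→14
J3: 14→21
J4: 21→33
Sum = 10+14+21+33 = 78.
EDD (increasing due date): J4 J2 J1 J3.
J4: 0→12
J2: 12→16
J1: 16→26
J3: 26→33
Sum = 12+16+26+33 = 87.
SPT (increasing processing time): J2 J3 J1 J4.
J2: 0→4
J3: 4→11
J1: 11→21
J4: 21→33
Sum = 4+11+21+33 = 69.
LPT 96, FIFO 78, EDD 87, SPT 69 → minimum 69.

69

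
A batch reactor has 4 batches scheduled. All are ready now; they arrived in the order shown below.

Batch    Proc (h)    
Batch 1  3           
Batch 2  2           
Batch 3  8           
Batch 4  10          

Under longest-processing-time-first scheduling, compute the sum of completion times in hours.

72

LPT (decreasing processing time): Batch 4 Batch 3 Batch 1 Batch 2.
Batch 4: 0→10
Batch 3: 10→18
Batch 1: 18→21
Batch 2: 21→23
Sum = 10+18+21+23 = 72.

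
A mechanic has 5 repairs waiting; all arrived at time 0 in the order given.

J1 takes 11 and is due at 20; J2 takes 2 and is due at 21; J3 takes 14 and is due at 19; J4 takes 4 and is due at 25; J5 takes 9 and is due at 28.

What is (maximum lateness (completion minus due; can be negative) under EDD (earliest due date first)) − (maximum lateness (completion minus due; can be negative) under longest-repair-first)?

-7

EDD (increasing due date): J3 J1 J2 J4 J5.
J3: 0→14, due 19, lateness -5
J1: 14→25, due 20, lateness 5
J2: 25→27, due 21, lateness 6
J4: 27→31, due 25, lateness 6
J5: 31→40, due 28, lateness 12
Maximum = 12.
LPT (decreasing processing time): J3 J1 J5 J4 J2.
J3: 0→14, due 19, lateness -5
J1: 14→25, due 20, lateness 5
J5: 25→34, due 28, lateness 6
J4: 34→38, due 25, lateness 13
J2: 38→40, due 21, lateness 19
Maximum = 19.
Difference = 12 − 19 = -7.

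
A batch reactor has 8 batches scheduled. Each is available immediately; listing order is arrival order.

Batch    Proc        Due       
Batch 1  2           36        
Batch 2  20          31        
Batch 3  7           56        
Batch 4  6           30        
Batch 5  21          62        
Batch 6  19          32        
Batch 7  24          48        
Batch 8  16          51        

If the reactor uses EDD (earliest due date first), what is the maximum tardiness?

53

EDD (increasing due date): Batch 4 Batch 2 Batch 6 Batch 1 Batch 7 Batch 8 Batch 3 Batch 5.
Batch 4: 0→6, due 30, tardiness 0
Batch 2: 6→26, due 31, tardiness 0
Batch 6: 26→45, due 32, tardiness 13
Batch 1: 45→47, due 36, tardiness 11
Batch 7: 47→71, due 48, tardiness 23
Batch 8: 71→87, due 51, tardiness 36
Batch 3: 87→94, due 56, tardiness 38
Batch 5: 94→115, due 62, tardiness 53
Maximum = 53.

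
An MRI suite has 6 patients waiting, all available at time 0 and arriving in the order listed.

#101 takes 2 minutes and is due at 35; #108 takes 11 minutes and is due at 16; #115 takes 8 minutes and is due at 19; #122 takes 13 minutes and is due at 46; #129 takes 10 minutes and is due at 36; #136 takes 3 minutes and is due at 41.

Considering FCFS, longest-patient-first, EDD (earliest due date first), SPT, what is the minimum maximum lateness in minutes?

FIFO (arrival order): #101 #108 #115 #122 #129 #136.
#101: 0→2, due 35, lateness -33
#108: 2→13, due 16, lateness -3
#115: 13→21, due 19, lateness 2
#122: 21→34, due 46, lateness -12
#129: 34→44, due 36, lateness 8
#136: 44→47, due 41, lateness 6
Maximum = 8.
LPT (decreasing processing time): #122 #108 #129 #115 #136 #101.
#122: 0→13, due 46, lateness -33
#108: 13→24, due 16, lateness 8
#129: 24→34, due 36, lateness -2
#115: 34→42, due 19, lateness 23
#136: 42→45, due 41, lateness 4
#101: 45→47, due 35, lateness 12
Maximum = 23.
EDD (increasing due date): #108 #115 #101 #129 #136 #122.
#108: 0→11, due 16, lateness -5
#115: 11→19, due 19, lateness 0
#101: 19→21, due 35, lateness -14
#129: 21→31, due 36, lateness -5
#136: 31→34, due 41, lateness -7
#122: 34→47, due 46, lateness 1
Maximum = 1.
SPT (increasing processing time): #101 #136 #115 #129 #108 #122.
#101: 0→2, due 35, lateness -33
#136: 2→5, due 41, lateness -36
#115: 5→13, due 19, lateness -6
#129: 13→23, due 36, lateness -13
#108: 23→34, due 16, lateness 18
#122: 34→47, due 46, lateness 1
Maximum = 18.
FIFO 8, LPT 23, EDD 1, SPT 18 → minimum 1.

1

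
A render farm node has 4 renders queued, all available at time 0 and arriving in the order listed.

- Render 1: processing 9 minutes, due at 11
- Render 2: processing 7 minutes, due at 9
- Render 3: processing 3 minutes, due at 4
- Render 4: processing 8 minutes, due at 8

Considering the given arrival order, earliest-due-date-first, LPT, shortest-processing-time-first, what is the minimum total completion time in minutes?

FIFO (arrival order): Render 1 Render 2 Render 3 Render 4.
Render 1: 0→9
Render 2: 9→16
Render 3: 16→19
Render 4: 19→27
Sum = 9+16+19+27 = 71.
EDD (increasing due date): Render 3 Render 4 Render 2 Render 1.
Render 3: 0→3
Render 4: 3→11
Render 2: 11→18
Render 1: 18→27
Sum = 3+11+18+27 = 59.
LPT (decreasing processing time): Render 1 Render 4 Render 2 Render 3.
Render 1: 0→9
Render 4: 9→17
Render 2: 17→24
Render 3: 24→27
Sum = 9+17+24+27 = 77.
SPT (increasing processing time): Render 3 Render 2 Render 4 Render 1.
Render 3: 0→3
Render 2: 3→10
Render 4: 10→18
Render 1: 18→27
Sum = 3+10+18+27 = 58.
FIFO 71, EDD 59, LPT 77, SPT 58 → minimum 58.

58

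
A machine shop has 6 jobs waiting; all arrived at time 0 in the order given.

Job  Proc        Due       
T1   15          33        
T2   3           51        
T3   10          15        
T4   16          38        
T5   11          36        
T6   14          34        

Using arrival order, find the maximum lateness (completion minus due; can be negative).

FIFO (arrival order): T1 T2 T3 T4 T5 T6.
T1: 0→15, due 33, lateness -18
T2: 15→18, due 51, lateness -33
T3: 18→28, due 15, lateness 13
T4: 28→44, due 38, lateness 6
T5: 44→55, due 36, lateness 19
T6: 55→69, due 34, lateness 35
Maximum = 35.

35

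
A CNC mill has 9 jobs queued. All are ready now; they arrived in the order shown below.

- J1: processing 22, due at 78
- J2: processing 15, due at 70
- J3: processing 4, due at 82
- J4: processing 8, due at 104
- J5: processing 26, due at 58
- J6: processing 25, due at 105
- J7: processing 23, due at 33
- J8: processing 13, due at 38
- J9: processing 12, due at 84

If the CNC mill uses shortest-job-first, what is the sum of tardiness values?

171

SPT (increasing processing time): J3 J4 J9 J8 J2 J1 J7 J6 J5.
J3: 0→4, due 82, tardiness 0
J4: 4→12, due 104, tardiness 0
J9: 12→24, due 84, tardiness 0
J8: 24→37, due 38, tardiness 0
J2: 37→52, due 70, tardiness 0
J1: 52→74, due 78, tardiness 0
J7: 74→97, due 33, tardiness 64
J6: 97→122, due 105, tardiness 17
J5: 122→148, due 58, tardiness 90
Sum = 0+0+0+0+0+0+64+17+90 = 171.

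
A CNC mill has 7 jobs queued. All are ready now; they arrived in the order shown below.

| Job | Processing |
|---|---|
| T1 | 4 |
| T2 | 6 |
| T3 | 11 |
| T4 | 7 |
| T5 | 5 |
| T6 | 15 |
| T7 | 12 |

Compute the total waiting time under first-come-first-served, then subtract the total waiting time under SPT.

16

FIFO (arrival order): T1 T2 T3 T4 T5 T6 T7.
T1: waits 0, runs 0→4
T2: waits 4, runs 4→10
T3: waits 10, runs 10→21
T4: waits 21, runs 21→28
T5: waits 28, runs 28→33
T6: waits 33, runs 33→48
T7: waits 48, runs 48→60
Sum = 0+4+10+21+28+33+48 = 144.
SPT (increasing processing time): T1 T5 T2 T4 T3 T7 T6.
T1: waits 0, runs 0→4
T5: waits 4, runs 4→9
T2: waits 9, runs 9→15
T4: waits 15, runs 15→22
T3: waits 22, runs 22→33
T7: waits 33, runs 33→45
T6: waits 45, runs 45→60
Sum = 0+4+9+15+22+33+45 = 128.
Difference = 144 − 128 = 16.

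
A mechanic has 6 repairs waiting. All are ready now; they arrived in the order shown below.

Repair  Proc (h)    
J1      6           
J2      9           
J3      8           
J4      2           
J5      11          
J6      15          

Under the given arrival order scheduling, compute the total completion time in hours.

156

FIFO (arrival order): J1 J2 J3 J4 J5 J6.
J1: 0→6
J2: 6→15
J3: 15→23
J4: 23→25
J5: 25→36
J6: 36→51
Sum = 6+15+23+25+36+51 = 156.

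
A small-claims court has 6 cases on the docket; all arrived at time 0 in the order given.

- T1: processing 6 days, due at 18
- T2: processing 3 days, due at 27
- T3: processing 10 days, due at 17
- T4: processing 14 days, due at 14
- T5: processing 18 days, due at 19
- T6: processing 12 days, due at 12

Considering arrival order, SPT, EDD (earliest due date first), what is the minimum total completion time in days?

FIFO (arrival order): T1 T2 T3 T4 T5 T6.
T1: 0→6
T2: 6→9
T3: 9→19
T4: 19→33
T5: 33→51
T6: 51→63
Sum = 6+9+19+33+51+63 = 181.
SPT (increasing processing time): T2 T1 T3 T6 T4 T5.
T2: 0→3
T1: 3→9
T3: 9→19
T6: 19→31
T4: 31→45
T5: 45→63
Sum = 3+9+19+31+45+63 = 170.
EDD (increasing due date): T6 T4 T3 T1 T5 T2.
T6: 0→12
T4: 12→26
T3: 26→36
T1: 36→42
T5: 42→60
T2: 60→63
Sum = 12+26+36+42+60+63 = 239.
FIFO 181, SPT 170, EDD 239 → minimum 170.

170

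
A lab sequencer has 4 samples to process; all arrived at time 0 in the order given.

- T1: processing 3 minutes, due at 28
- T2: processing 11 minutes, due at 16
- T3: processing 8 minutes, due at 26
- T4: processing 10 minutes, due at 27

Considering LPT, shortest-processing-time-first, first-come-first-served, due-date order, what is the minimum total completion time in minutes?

67

LPT (decreasing processing time): T2 T4 T3 T1.
T2: 0→11
T4: 11→21
T3: 21→29
T1: 29→32
Sum = 11+21+29+32 = 93.
SPT (increasing processing time): T1 T3 T4 T2.
T1: 0→3
T3: 3→11
T4: 11→21
T2: 21→32
Sum = 3+11+21+32 = 67.
FIFO (arrival order): T1 T2 T3 T4.
T1: 0→3
T2: 3→14
T3: 14→22
T4: 22→32
Sum = 3+14+22+32 = 71.
EDD (increasing due date): T2 T3 T4 T1.
T2: 0→11
T3: 11→19
T4: 19→29
T1: 29→32
Sum = 11+19+29+32 = 91.
LPT 93, SPT 67, FIFO 71, EDD 91 → minimum 67.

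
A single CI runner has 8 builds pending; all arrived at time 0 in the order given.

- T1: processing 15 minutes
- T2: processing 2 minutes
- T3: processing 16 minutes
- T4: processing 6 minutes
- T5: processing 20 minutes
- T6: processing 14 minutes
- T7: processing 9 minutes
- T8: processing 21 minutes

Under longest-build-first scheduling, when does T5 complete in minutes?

LPT (decreasing processing time): T8 T5 T3 T1 T6 T7 T4 T2.
T8: 0→21
T5: 21→41

41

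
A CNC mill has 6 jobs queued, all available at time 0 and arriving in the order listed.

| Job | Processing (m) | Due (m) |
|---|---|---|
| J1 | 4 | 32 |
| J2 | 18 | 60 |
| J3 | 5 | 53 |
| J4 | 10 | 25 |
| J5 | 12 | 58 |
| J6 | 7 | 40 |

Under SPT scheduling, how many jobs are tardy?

SPT (increasing processing time): J1 J3 J6 J4 J5 J2.
J1: 0→4, due 32, tardiness 0
J3: 4→9, due 53, tardiness 0
J6: 9→16, due 40, tardiness 0
J4: 16→26, due 25, tardiness 1
J5: 26→38, due 58, tardiness 0
J2: 38→56, due 60, tardiness 0
Late jobs: 1.

1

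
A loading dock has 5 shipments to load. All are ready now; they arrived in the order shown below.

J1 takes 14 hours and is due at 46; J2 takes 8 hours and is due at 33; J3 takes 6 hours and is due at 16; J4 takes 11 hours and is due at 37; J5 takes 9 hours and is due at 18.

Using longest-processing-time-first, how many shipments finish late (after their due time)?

3

LPT (decreasing processing time): J1 J4 J5 J2 J3.
J1: 0→14, due 46, tardiness 0
J4: 14→25, due 37, tardiness 0
J5: 25→34, due 18, tardiness 16
J2: 34→42, due 33, tardiness 9
J3: 42→48, due 16, tardiness 32
Late shipments: 3.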